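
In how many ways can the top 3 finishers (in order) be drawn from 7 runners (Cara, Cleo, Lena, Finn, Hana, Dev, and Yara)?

210

There are 7 choices for 1st place, 6 for 2nd, and 5 for 3rd.
That gives 7 × 6 × 5 = 210.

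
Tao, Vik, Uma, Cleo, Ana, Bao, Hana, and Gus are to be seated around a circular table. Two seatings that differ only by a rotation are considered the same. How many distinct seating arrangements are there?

5040

Around a circle, 8 distinct people have 8!/8 = (7)! = 5040 rotationally distinct seatings.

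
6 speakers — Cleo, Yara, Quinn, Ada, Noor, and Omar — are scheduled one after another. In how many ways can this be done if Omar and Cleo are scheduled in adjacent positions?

Treat {Omar, Cleo} as a single unit. There are 5 units to order, and the pair itself can be ordered 2 ways.
That gives 2 × 5! = 2 × 120 = 240.

240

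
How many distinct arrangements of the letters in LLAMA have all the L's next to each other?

12

Treat the 2 copies of L as a single block. The multiset to arrange is then {LL, A, A, M}, 4 items in all.
That gives (4)!/(2!) = 12 arrangements.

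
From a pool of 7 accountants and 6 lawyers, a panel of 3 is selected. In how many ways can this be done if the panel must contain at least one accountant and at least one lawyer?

Total 3-person selections from all 13: C(13,3) = 286.
Selections missing a whole group: no accountants → C(6,3) = 20; no lawyers → C(7,3) = 35.
Both groups omitted at once is impossible, so 286 − 55 = 231.

231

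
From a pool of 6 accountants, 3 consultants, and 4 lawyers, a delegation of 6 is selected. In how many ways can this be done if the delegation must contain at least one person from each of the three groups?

Unrestricted: C(13,6) = 1716 ways to pick any 6 of the 13.
Subtract selections that omit an entire group: no accountants → C(7,6) = 7; no consultants → C(10,6) = 210; no lawyers → C(9,6) = 84.
Add back selections omitting two groups (i.e. drawn from a single group): C(6,6) + C(3,6) + C(4,6) = 1.
By inclusion–exclusion: 1716 − 301 + 1 = 1416.

1416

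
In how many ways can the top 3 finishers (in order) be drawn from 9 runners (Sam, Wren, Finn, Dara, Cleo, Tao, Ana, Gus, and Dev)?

504

There are 9 choices for 1st place, 8 for 2nd, and 7 for 3rd.
That gives 9 × 8 × 7 = 504.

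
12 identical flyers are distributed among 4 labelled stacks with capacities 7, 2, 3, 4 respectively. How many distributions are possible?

30

Without the upper bounds there are C(15,3) = 455 ways to split 12 among 4 stacks.
Subtract solutions that violate a single cap (substitute x_i' = x_i − (cap_i+1)): x_1 ≥ 8 gives C(7,3) = 35; x_2 ≥ 3 gives C(12,3) = 220; x_3 ≥ 4 gives C(11,3) = 165; x_4 ≥ 5 gives C(10,3) = 120. Together 540.
Add back pairs where two caps are both exceeded: 4 + 1 + 0 + 56 + 35 + 20 = 116.
Subtract triples: 0 + 0 + 0 + 1 = 1.
By inclusion–exclusion the count is 455 − 540 + 116 − 1 = 30.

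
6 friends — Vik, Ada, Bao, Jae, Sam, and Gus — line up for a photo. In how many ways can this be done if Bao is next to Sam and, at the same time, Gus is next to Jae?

Treat {Bao,Sam} as one block (2 orders) and {Gus,Jae} as another (2 orders).
That leaves 4 units to arrange: 2 × 2 × 4! = 4 × 24 = 96.

96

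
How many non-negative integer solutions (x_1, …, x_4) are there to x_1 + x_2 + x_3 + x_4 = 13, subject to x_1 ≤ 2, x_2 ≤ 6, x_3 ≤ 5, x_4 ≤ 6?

Without the upper bounds there are C(16,3) = 560 ways to split 13 among 4 variables.
Subtract solutions that violate a single cap (substitute x_i' = x_i − (cap_i+1)): x_1 ≥ 3 gives C(13,3) = 286; x_2 ≥ 7 gives C(9,3) = 84; x_3 ≥ 6 gives C(10,3) = 120; x_4 ≥ 7 gives C(9,3) = 84. Together 574.
Add back pairs where two caps are both exceeded: 20 + 35 + 20 + 1 + 0 + 1 = 77.
By inclusion–exclusion the count is 560 − 574 + 77 = 63.

63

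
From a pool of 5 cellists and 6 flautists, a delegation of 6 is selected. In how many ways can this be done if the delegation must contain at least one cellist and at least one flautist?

Total 6-person selections from all 11: C(11,6) = 462.
Subtract selections that omit an entire group: no cellists → C(6,6) = 1; no flautists → C(5,6) = 0.
Both groups omitted at once is impossible, so 462 − 1 = 461.

461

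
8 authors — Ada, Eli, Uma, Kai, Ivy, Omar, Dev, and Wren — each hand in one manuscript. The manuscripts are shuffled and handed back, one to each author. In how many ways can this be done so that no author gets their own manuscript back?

14833

Count assignments avoiding every fixed point. For any j of the 8 authors fixed to their own manuscript, the other 8−j can be arranged in (8−j)! ways.
By inclusion–exclusion this is Σ_{j=0}^{8} (−1)^j C(8,j)·(8−j)!.
Computing: 40320 − 40320 + 20160 − 6720 + 1680 − 336 + 56 − 8 + 1 = 14833.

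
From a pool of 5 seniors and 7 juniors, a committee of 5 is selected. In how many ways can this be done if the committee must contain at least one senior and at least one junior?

770

Unrestricted: C(12,5) = 792 ways to pick any 5 of the 12.
Subtract selections that omit an entire group: no seniors → C(7,5) = 21; no juniors → C(5,5) = 1.
Both groups omitted at once is impossible, so 792 − 22 = 770.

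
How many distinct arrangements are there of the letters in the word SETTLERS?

The 8 letters of SETTLERS have repeats: E appearing twice, S appearing twice, and T appearing twice.
The number of distinct arrangements is 8!/(2!·2!·2!) = 40320/8 = 5040.

5040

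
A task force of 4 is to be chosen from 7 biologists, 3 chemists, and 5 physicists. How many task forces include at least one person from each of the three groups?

Total 4-person selections from all 15: C(15,4) = 1365.
Selections missing a whole group: no biologists → C(8,4) = 70; no chemists → C(12,4) = 495; no physicists → C(10,4) = 210.
Add back selections omitting two groups (i.e. drawn from a single group): C(7,4) + C(3,4) + C(5,4) = 40.
By inclusion–exclusion: 1365 − 775 + 40 = 630.

630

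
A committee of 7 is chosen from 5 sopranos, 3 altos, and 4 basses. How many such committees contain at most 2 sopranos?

246

Split by how many sopranos are chosen (0 through 2).
Sum: C(5,0)·C(7,7) + C(5,1)·C(7,6) + C(5,2)·C(7,5) = 1 + 35 + 210 = 246.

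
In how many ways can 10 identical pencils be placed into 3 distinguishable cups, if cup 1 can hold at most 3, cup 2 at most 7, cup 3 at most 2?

Without the upper bounds there are C(12,2) = 66 ways to split 10 among 3 cups.
Subtract solutions that violate a single cap (substitute x_i' = x_i − (cap_i+1)): x_1 ≥ 4 gives C(8,2) = 28; x_2 ≥ 8 gives C(4,2) = 6; x_3 ≥ 3 gives C(9,2) = 36. Together 70.
Add back pairs where two caps are both exceeded: 0 + 10 + 0 = 10.
By inclusion–exclusion the count is 66 − 70 + 10 = 6.

6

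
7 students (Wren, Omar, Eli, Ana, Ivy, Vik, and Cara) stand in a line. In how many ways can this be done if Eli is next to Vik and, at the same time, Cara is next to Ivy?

480

Treat {Eli,Vik} as one block (2 orders) and {Cara,Ivy} as another (2 orders).
That leaves 5 units to arrange: 2 × 2 × 5! = 4 × 120 = 480.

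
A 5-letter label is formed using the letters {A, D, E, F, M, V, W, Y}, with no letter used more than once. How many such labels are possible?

This is a permutation of 5 out of 8: P(8,5) = 8!/3!.
8 × 7 × 6 × 5 × 4 = 6720.

6720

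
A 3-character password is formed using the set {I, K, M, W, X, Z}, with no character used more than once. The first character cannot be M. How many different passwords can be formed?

100

The first character has 6−1 = 5 choices (anything except M).
The remaining 2 characters are filled from the other 5 symbols without repetition: 5 × 4 = 20.
Total: 5 × 20 = 100.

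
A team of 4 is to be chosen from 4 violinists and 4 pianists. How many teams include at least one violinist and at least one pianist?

With no constraint there are C(8,4) = 70 possible selections.
Subtract selections that omit an entire group: no violinists → C(4,4) = 1; no pianists → C(4,4) = 1.
Both groups omitted at once is impossible, so 70 − 2 = 68.

68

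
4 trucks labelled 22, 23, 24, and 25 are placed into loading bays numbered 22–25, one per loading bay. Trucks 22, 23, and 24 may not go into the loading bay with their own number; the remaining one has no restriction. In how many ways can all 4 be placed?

11

Let Aᵢ (for i ∈ {22, 23, 24}) be the placements that put truck i in its forbidden loading bay. Any j of these fix j positions, leaving (4−j)! ways to fill the rest, and there are C(3,j) ways to pick which j.
By inclusion–exclusion, the number of valid placements is Σ_{j=0}^{3} (−1)^j C(3,j)·(4−j)!.
Computing: 24 − 18 + 6 − 1 = 11.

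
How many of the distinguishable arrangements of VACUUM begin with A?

With the first slot taken by A, it remains to arrange the other 5 letters (VCUUM).
Those 5 letters have U appearing twice, giving (5)!/(2!) = 60.

60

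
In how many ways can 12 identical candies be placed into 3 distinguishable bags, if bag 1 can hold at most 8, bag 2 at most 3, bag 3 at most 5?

14

Ignoring the caps, the number of non-negative solutions to x_1+…+x_3 = 12 is C(14,2) = 91.
Subtract solutions that violate a single cap (substitute x_i' = x_i − (cap_i+1)): x_1 ≥ 9 gives C(5,2) = 10; x_2 ≥ 4 gives C(10,2) = 45; x_3 ≥ 6 gives C(8,2) = 28. Together 83.
Add back pairs where two caps are both exceeded: 0 + 0 + 6 = 6.
By inclusion–exclusion the count is 91 − 83 + 6 = 14.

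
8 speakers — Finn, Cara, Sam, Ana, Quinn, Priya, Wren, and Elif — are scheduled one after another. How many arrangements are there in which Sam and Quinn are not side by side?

30240

Of the 8! = 40320 arrangements, those with Sam and Quinn adjacent number 2 × 7! = 10080 (treat the pair as a block with 2 internal orders).
Complementary counting: 40320 − 10080 = 30240.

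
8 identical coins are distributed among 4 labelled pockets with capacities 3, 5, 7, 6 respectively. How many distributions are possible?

115

Without the upper bounds there are C(11,3) = 165 ways to split 8 among 4 pockets.
Subtract solutions that violate a single cap (substitute x_i' = x_i − (cap_i+1)): x_1 ≥ 4 gives C(7,3) = 35; x_2 ≥ 6 gives C(5,3) = 10; x_3 ≥ 8 gives C(3,3) = 1; x_4 ≥ 7 gives C(4,3) = 4. Together 50.
No two caps can be exceeded simultaneously, so the pair terms are all 0.
By inclusion–exclusion the count is 165 − 50 + 0 = 115.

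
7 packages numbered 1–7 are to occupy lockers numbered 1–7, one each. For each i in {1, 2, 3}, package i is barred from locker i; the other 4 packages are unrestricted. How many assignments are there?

Let Aᵢ (for i ∈ {1, 2, 3}) be the placements that put package i in its forbidden locker. Any j of these fix j positions, leaving (7−j)! ways to fill the rest, and there are C(3,j) ways to pick which j.
By inclusion–exclusion, the number of valid placements is Σ_{j=0}^{3} (−1)^j C(3,j)·(7−j)!.
Computing: 5040 − 2160 + 360 − 24 = 3216.

3216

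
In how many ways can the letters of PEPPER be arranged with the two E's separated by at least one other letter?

Total arrangements of PEPPER: 6!/(3!·2!) = 60.
Arrangements with the E's together: treat EE as one letter, giving (5)!/(3!) = 20.
Subtracting, 60 − 20 = 40 arrangements keep the E's apart.

40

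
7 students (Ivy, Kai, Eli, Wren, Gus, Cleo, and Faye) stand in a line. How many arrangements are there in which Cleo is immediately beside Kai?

1440

Treat {Cleo, Kai} as a single unit. There are 6 units to order, and the pair itself can be ordered 2 ways.
That gives 2 × 6! = 2 × 720 = 1440.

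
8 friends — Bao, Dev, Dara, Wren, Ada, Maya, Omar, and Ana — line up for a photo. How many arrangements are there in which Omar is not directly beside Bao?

Of the 8! = 40320 arrangements, those with Omar and Bao adjacent number 2 × 7! = 10080 (treat the pair as a block with 2 internal orders).
Complementary counting: 40320 − 10080 = 30240.

30240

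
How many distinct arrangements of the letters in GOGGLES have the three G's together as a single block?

120

Treat the 3 copies of G as a single block. The multiset to arrange is then {GGG, E, L, O, S}, 5 items in all.
All 5 items are distinct, so there are (5)! = 120 arrangements.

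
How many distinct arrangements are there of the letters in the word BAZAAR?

The 6 letters of BAZAAR have repeats: A appearing 3 times.
So there are 6! / (3!) = 120 distinguishable arrangements.

120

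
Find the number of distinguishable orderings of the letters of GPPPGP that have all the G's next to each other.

5

Treat the 2 copies of G as a single block. The multiset to arrange is then {GG, P, P, P, P}, 5 items in all.
That gives (5)!/(4!) = 5 arrangements.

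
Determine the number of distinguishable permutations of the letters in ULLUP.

Letter multiplicities in ULLUP: L×2, P×1, U×2.
Dividing 5! = 120 by 2!·2! = 4 for the repeated letters gives 30.

30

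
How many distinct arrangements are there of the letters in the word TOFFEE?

180

TOFFEE has 6 letters with E appearing twice and F appearing twice.
So there are 6! / (2!·2!) = 180 distinguishable arrangements.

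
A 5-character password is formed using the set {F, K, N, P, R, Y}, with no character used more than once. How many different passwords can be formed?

This is a permutation of 5 out of 6: P(6,5) = 6!/1!.
That product is 6 × 5 × 4 × 3 × 2 = 720.

720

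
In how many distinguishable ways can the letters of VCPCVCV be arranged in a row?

140

Letter multiplicities in VCPCVCV: C×3, P×1, V×3.
Dividing 7! = 5040 by 3!·3! = 36 for the repeated letters gives 140.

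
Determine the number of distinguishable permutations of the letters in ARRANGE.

Letter multiplicities in ARRANGE: A×2, E×1, G×1, N×1, R×2.
The number of distinct arrangements is 7!/(2!·2!) = 5040/4 = 1260.

1260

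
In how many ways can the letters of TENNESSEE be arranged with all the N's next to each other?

Treat the 2 copies of N as a single block. The multiset to arrange is then {NN, E, E, E, E, S, S, T}, 8 items in all.
That gives (8)!/(4!·2!) = 840 arrangements.

840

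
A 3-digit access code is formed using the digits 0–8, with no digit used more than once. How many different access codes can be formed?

504

With no repetition, fill the 3 digits in order: 9 choices, then 8, down to 7.
That product is 9 × 8 × 7 = 504.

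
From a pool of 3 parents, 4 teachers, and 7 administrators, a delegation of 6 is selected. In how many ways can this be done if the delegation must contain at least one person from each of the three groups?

Unrestricted: C(14,6) = 3003 ways to pick any 6 of the 14.
Selections missing a whole group: no parents → C(11,6) = 462; no teachers → C(10,6) = 210; no administrators → C(7,6) = 7.
Add back selections omitting two groups (i.e. drawn from a single group): C(3,6) + C(4,6) + C(7,6) = 7.
By inclusion–exclusion: 3003 − 679 + 7 = 2331.

2331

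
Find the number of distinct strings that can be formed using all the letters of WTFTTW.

60

WTFTTW has 6 letters with T appearing 3 times and W appearing twice.
Dividing 6! = 720 by 3!·2! = 12 for the repeated letters gives 60.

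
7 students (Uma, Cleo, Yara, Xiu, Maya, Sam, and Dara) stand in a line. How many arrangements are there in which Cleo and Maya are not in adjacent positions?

3600

There are 7! = 5040 arrangements in all. If Cleo and Maya are adjacent, merging them into one block gives 2·(6)! = 1440 arrangements.
Complementary counting: 5040 − 1440 = 3600.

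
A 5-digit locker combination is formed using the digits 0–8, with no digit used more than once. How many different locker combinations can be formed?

Choose and order 5 of the 9 symbols: the first digit has 9 options, the next 8, and so on down to 5.
That product is 9 × 8 × 7 × 6 × 5 = 15120.

15120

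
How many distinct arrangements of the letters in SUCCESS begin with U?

Fix U in the first position and arrange the remaining 6 letters.
Those 6 letters have C appearing twice and S appearing 3 times, giving (6)!/(3!·2!) = 60.

60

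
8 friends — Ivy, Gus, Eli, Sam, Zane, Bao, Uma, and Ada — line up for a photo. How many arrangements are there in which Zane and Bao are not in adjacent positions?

There are 8! = 40320 arrangements in all. If Zane and Bao are adjacent, merging them into one block gives 2·(7)! = 10080 arrangements.
Complementary counting: 40320 − 10080 = 30240.

30240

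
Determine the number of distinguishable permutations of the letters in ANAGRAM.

The 7 letters of ANAGRAM have repeats: A appearing 3 times.
So there are 7! / (3!) = 840 distinguishable arrangements.

840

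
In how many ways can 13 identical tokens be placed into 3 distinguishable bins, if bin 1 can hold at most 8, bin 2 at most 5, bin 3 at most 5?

Ignoring the caps, the number of non-negative solutions to x_1+…+x_3 = 13 is C(15,2) = 105.
Subtract solutions that violate a single cap (substitute x_i' = x_i − (cap_i+1)): x_1 ≥ 9 gives C(6,2) = 15; x_2 ≥ 6 gives C(9,2) = 36; x_3 ≥ 6 gives C(9,2) = 36. Together 87.
Add back pairs where two caps are both exceeded: 0 + 0 + 3 = 3.
By inclusion–exclusion the count is 105 − 87 + 3 = 21.

21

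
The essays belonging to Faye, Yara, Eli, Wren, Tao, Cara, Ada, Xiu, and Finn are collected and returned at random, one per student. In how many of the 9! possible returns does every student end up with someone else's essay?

133496

Count assignments avoiding every fixed point. For any j of the 9 students fixed to their own essay, the other 9−j can be arranged in (9−j)! ways.
By inclusion–exclusion this is Σ_{j=0}^{9} (−1)^j C(9,j)·(9−j)!.
Computing: 362880 − 362880 + 181440 − 60480 + 15120 − 3024 + 504 − 72 + 9 − 1 = 133496.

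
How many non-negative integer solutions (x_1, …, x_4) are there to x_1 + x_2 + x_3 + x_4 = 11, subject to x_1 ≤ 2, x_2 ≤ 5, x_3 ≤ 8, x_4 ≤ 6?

Without the upper bounds there are C(14,3) = 364 ways to split 11 among 4 variables.
Subtract solutions that violate a single cap (substitute x_i' = x_i − (cap_i+1)): x_1 ≥ 3 gives C(11,3) = 165; x_2 ≥ 6 gives C(8,3) = 56; x_3 ≥ 9 gives C(5,3) = 10; x_4 ≥ 7 gives C(7,3) = 35. Together 266.
Add back pairs where two caps are both exceeded: 10 + 0 + 4 + 0 + 0 + 0 = 14.
By inclusion–exclusion the count is 364 − 266 + 14 = 112.

112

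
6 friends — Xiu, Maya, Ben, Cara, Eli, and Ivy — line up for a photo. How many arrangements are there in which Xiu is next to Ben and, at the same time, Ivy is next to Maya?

96

Treat {Xiu,Ben} as one block (2 orders) and {Ivy,Maya} as another (2 orders).
That leaves 4 units to arrange: 2 × 2 × 4! = 4 × 24 = 96.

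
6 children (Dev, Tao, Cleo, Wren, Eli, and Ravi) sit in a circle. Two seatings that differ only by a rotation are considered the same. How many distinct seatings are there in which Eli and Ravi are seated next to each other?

48

Glue Eli and Ravi into a block (2 internal orders). Seating 5 units around a circle gives (4)! arrangements.
So 2 × (4)! = 2 × 24 = 48.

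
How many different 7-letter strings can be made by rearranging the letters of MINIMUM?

420

Letter multiplicities in MINIMUM: I×2, M×3, N×1, U×1.
Dividing 7! = 5040 by 3!·2! = 12 for the repeated letters gives 420.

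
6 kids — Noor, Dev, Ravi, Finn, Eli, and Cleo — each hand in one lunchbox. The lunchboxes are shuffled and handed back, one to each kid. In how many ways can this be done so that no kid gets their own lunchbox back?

Count assignments avoiding every fixed point. For any j of the 6 kids fixed to their own lunchbox, the other 6−j can be arranged in (6−j)! ways.
By inclusion–exclusion this is Σ_{j=0}^{6} (−1)^j C(6,j)·(6−j)!.
Computing: 720 − 720 + 360 − 120 + 30 − 6 + 1 = 265.

265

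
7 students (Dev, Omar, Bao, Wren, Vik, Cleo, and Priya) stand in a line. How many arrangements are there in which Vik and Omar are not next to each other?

Of the 7! = 5040 arrangements, those with Vik and Omar adjacent number 2 × 6! = 1440 (treat the pair as a block with 2 internal orders).
Complementary counting: 5040 − 1440 = 3600.

3600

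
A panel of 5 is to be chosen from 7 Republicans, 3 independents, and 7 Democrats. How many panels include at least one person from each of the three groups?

Total 5-person selections from all 17: C(17,5) = 6188.
Selections missing a whole group: no Republicans → C(10,5) = 252; no independents → C(14,5) = 2002; no Democrats → C(10,5) = 252.
Add back selections omitting two groups (i.e. drawn from a single group): C(7,5) + C(3,5) + C(7,5) = 42.
By inclusion–exclusion: 6188 − 2506 + 42 = 3724.

3724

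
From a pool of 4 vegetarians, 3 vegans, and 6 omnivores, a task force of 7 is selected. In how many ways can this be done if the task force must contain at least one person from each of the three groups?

1559

With no constraint there are C(13,7) = 1716 possible selections.
Subtract selections that omit an entire group: no vegetarians → C(9,7) = 36; no vegans → C(10,7) = 120; no omnivores → C(7,7) = 1.
Add back selections omitting two groups (i.e. drawn from a single group): C(4,7) + C(3,7) + C(6,7) = 0.
By inclusion–exclusion: 1716 − 157 + 0 = 1559.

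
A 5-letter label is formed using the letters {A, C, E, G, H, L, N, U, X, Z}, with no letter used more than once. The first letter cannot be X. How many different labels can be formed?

The first letter has 10−1 = 9 choices (anything except X).
The remaining 4 letters are filled from the other 9 symbols without repetition: 9 × 8 × 7 × 6 = 3024.
Total: 9 × 3024 = 27216.

27216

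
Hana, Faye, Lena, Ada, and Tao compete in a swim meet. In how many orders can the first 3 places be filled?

There are 5 choices for 1st place, 4 for 2nd, and 3 for 3rd.
That gives 5 × 4 × 3 = 60.

60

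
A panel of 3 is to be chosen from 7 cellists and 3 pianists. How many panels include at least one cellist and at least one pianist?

84

Total 3-person selections from all 10: C(10,3) = 120.
Selections missing a whole group: no cellists → C(3,3) = 1; no pianists → C(7,3) = 35.
Both groups omitted at once is impossible, so 120 − 36 = 84.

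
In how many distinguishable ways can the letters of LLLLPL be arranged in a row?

6

The 6 letters of LLLLPL have repeats: L appearing 5 times.
So there are 6! / (5!) = 6 distinguishable arrangements.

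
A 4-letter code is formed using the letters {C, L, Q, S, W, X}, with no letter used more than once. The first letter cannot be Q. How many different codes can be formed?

300

The first letter has 6−1 = 5 choices (anything except Q).
The remaining 3 letters are filled from the other 5 symbols without repetition: 5 × 4 × 3 = 60.
Total: 5 × 60 = 300.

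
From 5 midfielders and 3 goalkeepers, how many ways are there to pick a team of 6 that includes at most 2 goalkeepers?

18

Split by how many goalkeepers are chosen (0 through 2).
Sum: C(3,0)·C(5,6) + C(3,1)·C(5,5) + C(3,2)·C(5,4) = 0 + 3 + 15 = 18.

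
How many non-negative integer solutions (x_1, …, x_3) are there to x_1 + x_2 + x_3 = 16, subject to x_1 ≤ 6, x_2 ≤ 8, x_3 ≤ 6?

15

Ignoring the caps, the number of non-negative solutions to x_1+…+x_3 = 16 is C(18,2) = 153.
Subtract solutions that violate a single cap (substitute x_i' = x_i − (cap_i+1)): x_1 ≥ 7 gives C(11,2) = 55; x_2 ≥ 9 gives C(9,2) = 36; x_3 ≥ 7 gives C(11,2) = 55. Together 146.
Add back pairs where two caps are both exceeded: 1 + 6 + 1 = 8.
By inclusion–exclusion the count is 153 − 146 + 8 = 15.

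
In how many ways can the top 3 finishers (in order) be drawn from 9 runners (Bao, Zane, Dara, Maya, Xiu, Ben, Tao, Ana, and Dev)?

504

There are 9 choices for 1st place, 8 for 2nd, and 7 for 3rd.
That gives 9 × 8 × 7 = 504.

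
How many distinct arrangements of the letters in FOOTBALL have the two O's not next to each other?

There are 8!/(2!·2!) = 10080 arrangements of FOOTBALL in total.
Arrangements with the O's together: treat OO as one letter, giving (7)!/(2!) = 2520.
Hence 10080 − 2520 = 7560.

7560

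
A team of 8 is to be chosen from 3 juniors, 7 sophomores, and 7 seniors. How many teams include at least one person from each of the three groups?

21217

With no constraint there are C(17,8) = 24310 possible selections.
Selections missing a whole group: no juniors → C(14,8) = 3003; no sophomores → C(10,8) = 45; no seniors → C(10,8) = 45.
Add back selections omitting two groups (i.e. drawn from a single group): C(3,8) + C(7,8) + C(7,8) = 0.
By inclusion–exclusion: 24310 − 3093 + 0 = 21217.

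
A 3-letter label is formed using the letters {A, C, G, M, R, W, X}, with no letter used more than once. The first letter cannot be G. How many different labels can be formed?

The first letter has 7−1 = 6 choices (anything except G).
The remaining 2 letters are filled from the other 6 symbols without repetition: 6 × 5 = 30.
Total: 6 × 30 = 180.

180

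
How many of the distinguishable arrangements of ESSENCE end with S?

120

With the last slot taken by S, it remains to arrange the other 6 letters (ESENCE).
Those 6 letters have E appearing 3 times, giving (6)!/(3!) = 120.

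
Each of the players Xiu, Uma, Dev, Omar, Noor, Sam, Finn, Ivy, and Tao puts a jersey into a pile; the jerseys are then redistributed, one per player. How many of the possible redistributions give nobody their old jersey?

133496

Count assignments avoiding every fixed point. For any j of the 9 players fixed to their old jersey, the other 9−j can be arranged in (9−j)! ways.
By inclusion–exclusion this is Σ_{j=0}^{9} (−1)^j C(9,j)·(9−j)!.
Computing: 362880 − 362880 + 181440 − 60480 + 15120 − 3024 + 504 − 72 + 9 − 1 = 133496.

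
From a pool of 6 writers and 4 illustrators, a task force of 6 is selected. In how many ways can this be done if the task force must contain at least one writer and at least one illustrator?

209

Total 6-person selections from all 10: C(10,6) = 210.
Subtract selections that omit an entire group: no writers → C(4,6) = 0; no illustrators → C(6,6) = 1.
Both groups omitted at once is impossible, so 210 − 1 = 209.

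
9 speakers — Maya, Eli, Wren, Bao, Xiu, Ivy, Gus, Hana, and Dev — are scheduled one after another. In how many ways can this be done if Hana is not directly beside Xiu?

282240

There are 9! = 362880 arrangements in all. If Hana and Xiu are adjacent, merging them into one block gives 2·(8)! = 80640 arrangements.
So 362880 − 80640 = 282240 arrangements keep them apart.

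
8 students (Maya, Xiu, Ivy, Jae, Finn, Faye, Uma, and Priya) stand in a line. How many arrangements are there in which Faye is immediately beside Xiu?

10080

Treat {Faye, Xiu} as a single unit. There are 7 units to order, and the pair itself can be ordered 2 ways.
So the count is 2·(7)! = 10080.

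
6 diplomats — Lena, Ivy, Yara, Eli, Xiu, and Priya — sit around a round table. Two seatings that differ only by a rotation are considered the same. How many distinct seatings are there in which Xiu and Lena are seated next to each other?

48

Glue Xiu and Lena into a block (2 internal orders). Seating 5 units around a circle gives (4)! arrangements.
So 2 × (4)! = 2 × 24 = 48.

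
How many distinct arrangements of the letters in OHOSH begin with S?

Fix S in the first position and arrange the remaining 4 letters.
Those 4 letters have H appearing twice and O appearing twice, giving (4)!/(2!·2!) = 6.

6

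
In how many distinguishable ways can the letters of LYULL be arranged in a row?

20

LYULL has 5 letters with L appearing 3 times.
The number of distinct arrangements is 5!/(3!) = 120/6 = 20.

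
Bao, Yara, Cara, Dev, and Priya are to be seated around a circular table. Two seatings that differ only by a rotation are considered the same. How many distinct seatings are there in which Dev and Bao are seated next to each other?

12

Glue Dev and Bao into a block (2 internal orders). Seating 4 units around a circle gives (3)! arrangements.
So 2 × (3)! = 2 × 6 = 12.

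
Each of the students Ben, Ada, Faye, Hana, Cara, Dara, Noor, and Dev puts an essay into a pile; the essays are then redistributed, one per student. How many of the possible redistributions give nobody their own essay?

14833

Let Aᵢ be the assignments in which student i gets their own essay. We want the size of the complement of A₁∪…∪A_8.
By inclusion–exclusion this is Σ_{j=0}^{8} (−1)^j C(8,j)·(8−j)!.
Computing: 40320 − 40320 + 20160 − 6720 + 1680 − 336 + 56 − 8 + 1 = 14833.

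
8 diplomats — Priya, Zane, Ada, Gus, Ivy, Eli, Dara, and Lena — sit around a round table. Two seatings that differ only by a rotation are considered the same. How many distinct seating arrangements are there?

5040

Around a circle, 8 distinct people have 8!/8 = (7)! = 5040 rotationally distinct seatings.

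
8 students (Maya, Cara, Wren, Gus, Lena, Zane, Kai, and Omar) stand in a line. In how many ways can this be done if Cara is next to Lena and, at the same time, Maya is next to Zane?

2880

Treat {Cara,Lena} as one block (2 orders) and {Maya,Zane} as another (2 orders).
That leaves 6 units to arrange: 2 × 2 × 6! = 4 × 720 = 2880.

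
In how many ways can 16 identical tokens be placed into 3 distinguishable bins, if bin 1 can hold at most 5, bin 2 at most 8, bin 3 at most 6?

Without the upper bounds there are C(18,2) = 153 ways to split 16 among 3 bins.
Subtract solutions that violate a single cap (substitute x_i' = x_i − (cap_i+1)): x_1 ≥ 6 gives C(12,2) = 66; x_2 ≥ 9 gives C(9,2) = 36; x_3 ≥ 7 gives C(11,2) = 55. Together 157.
Add back pairs where two caps are both exceeded: 3 + 10 + 1 = 14.
By inclusion–exclusion the count is 153 − 157 + 14 = 10.

10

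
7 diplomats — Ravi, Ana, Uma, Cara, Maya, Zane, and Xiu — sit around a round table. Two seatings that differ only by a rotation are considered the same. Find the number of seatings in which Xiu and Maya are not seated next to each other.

480

All circular seatings of 7 people number (6)! = 720.
Seatings with Xiu beside Maya: treat them as a block with 2 internal orders, giving 2 × (5)! = 240.
Subtracting, 720 − 240 = 480.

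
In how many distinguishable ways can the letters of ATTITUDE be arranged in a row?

6720

Letter multiplicities in ATTITUDE: A×1, D×1, E×1, I×1, T×3, U×1.
So there are 8! / (3!) = 6720 distinguishable arrangements.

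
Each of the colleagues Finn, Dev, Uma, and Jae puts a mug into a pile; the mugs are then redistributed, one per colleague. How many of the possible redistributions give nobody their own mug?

9

This is the derangement count D_4: permutations of 4 items with no fixed point.
By inclusion–exclusion this is Σ_{j=0}^{4} (−1)^j C(4,j)·(4−j)!.
Computing: 24 − 24 + 12 − 4 + 1 = 9.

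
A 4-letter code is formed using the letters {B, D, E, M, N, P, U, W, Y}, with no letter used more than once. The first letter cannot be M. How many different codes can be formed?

2688

The first letter has 9−1 = 8 choices (anything except M).
The remaining 3 letters are filled from the other 8 symbols without repetition: 8 × 7 × 6 = 336.
Total: 8 × 336 = 2688.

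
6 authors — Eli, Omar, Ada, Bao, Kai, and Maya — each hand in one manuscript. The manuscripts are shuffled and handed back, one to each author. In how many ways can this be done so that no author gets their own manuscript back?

265

Count assignments avoiding every fixed point. For any j of the 6 authors fixed to their own manuscript, the other 6−j can be arranged in (6−j)! ways.
By inclusion–exclusion this is Σ_{j=0}^{6} (−1)^j C(6,j)·(6−j)!.
Computing: 720 − 720 + 360 − 120 + 30 − 6 + 1 = 265.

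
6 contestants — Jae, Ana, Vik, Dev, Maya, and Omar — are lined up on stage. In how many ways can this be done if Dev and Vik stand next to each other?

Treat {Dev, Vik} as a single unit. There are 5 units to order, and the pair itself can be ordered 2 ways.
So the count is 2·(5)! = 240.

240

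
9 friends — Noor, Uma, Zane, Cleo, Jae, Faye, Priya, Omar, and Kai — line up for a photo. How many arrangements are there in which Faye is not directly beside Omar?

Of the 9! = 362880 arrangements, those with Faye and Omar adjacent number 2 × 8! = 80640 (treat the pair as a block with 2 internal orders).
Complementary counting: 362880 − 80640 = 282240.

282240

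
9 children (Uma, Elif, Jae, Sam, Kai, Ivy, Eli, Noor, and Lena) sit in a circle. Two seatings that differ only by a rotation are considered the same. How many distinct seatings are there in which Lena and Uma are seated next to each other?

10080

Treat {Lena, Uma} as one unit (2 internal orders) and seat the resulting 8 units around the table: (7)! circular arrangements.
So 2 × (7)! = 2 × 5040 = 10080.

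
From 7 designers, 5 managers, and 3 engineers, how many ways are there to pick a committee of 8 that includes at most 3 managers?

Split by how many managers are chosen (0 through 3).
Sum: C(5,0)·C(10,8) + C(5,1)·C(10,7) + C(5,2)·C(10,6) + C(5,3)·C(10,5) = 45 + 600 + 2100 + 2520 = 5265.

5265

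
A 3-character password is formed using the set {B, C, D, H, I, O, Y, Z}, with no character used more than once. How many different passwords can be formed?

Choose and order 3 of the 8 symbols: the first character has 8 options, the next 7, then 6.
That product is 8 × 7 × 6 = 336.

336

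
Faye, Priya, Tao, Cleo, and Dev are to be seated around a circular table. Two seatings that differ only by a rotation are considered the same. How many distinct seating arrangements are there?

Seat Faye anywhere (absorbing the rotational symmetry), then permute the other 4: (4)! = 24.

24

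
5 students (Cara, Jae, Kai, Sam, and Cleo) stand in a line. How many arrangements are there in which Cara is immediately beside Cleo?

48

Glue Cara and Cleo into one block (2 internal orders), leaving 4 units to arrange in a row.
So the count is 2·(4)! = 48.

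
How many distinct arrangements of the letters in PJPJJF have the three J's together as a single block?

Treat the 3 copies of J as a single block. The multiset to arrange is then {JJJ, F, P, P}, 4 items in all.
That gives (4)!/(2!) = 12 arrangements.

12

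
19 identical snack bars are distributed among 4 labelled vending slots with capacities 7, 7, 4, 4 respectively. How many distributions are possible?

20

By stars and bars, unrestricted non-negative solutions to x_1+…+x_4 = 19 number C(19+3,3) = 1540.
Subtract solutions that violate a single cap (substitute x_i' = x_i − (cap_i+1)): x_1 ≥ 8 gives C(14,3) = 364; x_2 ≥ 8 gives C(14,3) = 364; x_3 ≥ 5 gives C(17,3) = 680; x_4 ≥ 5 gives C(17,3) = 680. Together 2088.
Add back pairs where two caps are both exceeded: 20 + 84 + 84 + 84 + 84 + 220 = 576.
Subtract triples: 0 + 0 + 4 + 4 = 8.
By inclusion–exclusion the count is 1540 − 2088 + 576 − 8 = 20.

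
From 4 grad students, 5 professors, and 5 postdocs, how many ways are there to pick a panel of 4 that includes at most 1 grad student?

690

Split by how many grad students are chosen (0 through 1).
Sum: C(4,0)·C(10,4) + C(4,1)·C(10,3) = 210 + 480 = 690.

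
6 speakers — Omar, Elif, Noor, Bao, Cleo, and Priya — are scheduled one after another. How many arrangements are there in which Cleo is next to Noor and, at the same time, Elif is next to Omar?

96

Treat {Cleo,Noor} as one block (2 orders) and {Elif,Omar} as another (2 orders).
That leaves 4 units to arrange: 2 × 2 × 4! = 4 × 24 = 96.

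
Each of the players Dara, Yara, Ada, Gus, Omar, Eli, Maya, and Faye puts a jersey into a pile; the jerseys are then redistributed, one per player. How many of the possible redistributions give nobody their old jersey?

Count assignments avoiding every fixed point. For any j of the 8 players fixed to their old jersey, the other 8−j can be arranged in (8−j)! ways.
By inclusion–exclusion this is Σ_{j=0}^{8} (−1)^j C(8,j)·(8−j)!.
Computing: 40320 − 40320 + 20160 − 6720 + 1680 − 336 + 56 − 8 + 1 = 14833.

14833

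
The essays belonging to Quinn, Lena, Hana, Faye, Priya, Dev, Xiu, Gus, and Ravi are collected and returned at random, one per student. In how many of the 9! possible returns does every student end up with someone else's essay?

133496

Let Aᵢ be the assignments in which student i gets their own essay. We want the size of the complement of A₁∪…∪A_9.
By inclusion–exclusion this is Σ_{j=0}^{9} (−1)^j C(9,j)·(9−j)!.
Computing: 362880 − 362880 + 181440 − 60480 + 15120 − 3024 + 504 − 72 + 9 − 1 = 133496.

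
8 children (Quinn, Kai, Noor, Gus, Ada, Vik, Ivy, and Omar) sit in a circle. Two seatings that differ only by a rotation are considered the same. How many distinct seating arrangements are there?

Around a circle, 8 distinct people have 8!/8 = (7)! = 5040 rotationally distinct seatings.

5040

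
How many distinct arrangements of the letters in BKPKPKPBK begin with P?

With the first slot taken by P, it remains to arrange the other 8 letters (BKKPKPBK).
Those 8 letters have B appearing twice, K appearing 4 times, and P appearing twice, giving (8)!/(4!·2!·2!) = 420.

420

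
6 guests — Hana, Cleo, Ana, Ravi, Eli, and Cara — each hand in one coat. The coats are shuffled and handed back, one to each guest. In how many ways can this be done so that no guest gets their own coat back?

265

This is the derangement count D_6: permutations of 6 items with no fixed point.
By inclusion–exclusion this is Σ_{j=0}^{6} (−1)^j C(6,j)·(6−j)!.
Computing: 720 − 720 + 360 − 120 + 30 − 6 + 1 = 265.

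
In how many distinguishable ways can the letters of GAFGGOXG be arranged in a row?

1680

GAFGGOXG has 8 letters with G appearing 4 times.
The number of distinct arrangements is 8!/(4!) = 40320/24 = 1680.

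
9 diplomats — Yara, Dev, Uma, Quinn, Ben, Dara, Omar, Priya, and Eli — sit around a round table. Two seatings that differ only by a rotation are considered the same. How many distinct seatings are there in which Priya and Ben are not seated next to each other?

30240

All circular seatings of 9 people number (8)! = 40320.
Those with Priya next to Ben: fuse the pair into one unit and seat 8 units around a circle — 2·(7)! = 10080.
Subtracting, 40320 − 10080 = 30240.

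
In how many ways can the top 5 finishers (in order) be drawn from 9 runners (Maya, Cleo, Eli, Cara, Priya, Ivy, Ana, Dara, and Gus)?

This is an ordered selection of 5 from 9: P(9,5).
That gives 9 × 8 × 7 × 6 × 5 = 15120.

15120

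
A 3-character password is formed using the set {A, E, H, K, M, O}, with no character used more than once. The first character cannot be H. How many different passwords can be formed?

The first character has 6−1 = 5 choices (anything except H).
The remaining 2 characters are filled from the other 5 symbols without repetition: 5 × 4 = 20.
Total: 5 × 20 = 100.

100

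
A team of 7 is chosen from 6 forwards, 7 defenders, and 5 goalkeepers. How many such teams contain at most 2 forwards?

Split by how many forwards are chosen (0 through 2).
Sum: C(6,0)·C(12,7) + C(6,1)·C(12,6) + C(6,2)·C(12,5) = 792 + 5544 + 11880 = 18216.

18216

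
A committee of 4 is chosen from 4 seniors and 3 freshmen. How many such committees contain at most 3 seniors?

Split by how many seniors are chosen (0 through 3).
Sum: C(4,0)·C(3,4) + C(4,1)·C(3,3) + C(4,2)·C(3,2) + C(4,3)·C(3,1) = 0 + 4 + 18 + 12 = 34.

34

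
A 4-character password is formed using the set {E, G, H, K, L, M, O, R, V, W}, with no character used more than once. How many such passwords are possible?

Choose and order 4 of the 10 symbols: the first character has 10 options, the next 9, then 8, 7.
10 × 9 × 8 × 7 = 5040.

5040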